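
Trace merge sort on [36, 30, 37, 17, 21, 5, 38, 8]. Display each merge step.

Divide and conquer:
  Merge [36] + [30] -> [30, 36]
  Merge [37] + [17] -> [17, 37]
  Merge [30, 36] + [17, 37] -> [17, 30, 36, 37]
  Merge [21] + [5] -> [5, 21]
  Merge [38] + [8] -> [8, 38]
  Merge [5, 21] + [8, 38] -> [5, 8, 21, 38]
  Merge [17, 30, 36, 37] + [5, 8, 21, 38] -> [5, 8, 17, 21, 30, 36, 37, 38]


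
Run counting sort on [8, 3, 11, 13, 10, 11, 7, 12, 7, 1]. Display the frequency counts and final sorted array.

Count array: [0, 1, 0, 1, 0, 0, 0, 2, 1, 0, 1, 2, 1, 1]
(count[i] = number of elements equal to i)
Cumulative count: [0, 1, 1, 2, 2, 2, 2, 4, 5, 5, 6, 8, 9, 10]
Sorted: [1, 3, 7, 7, 8, 10, 11, 11, 12, 13]


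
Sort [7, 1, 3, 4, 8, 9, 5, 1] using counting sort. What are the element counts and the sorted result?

Count array: [0, 2, 0, 1, 1, 1, 0, 1, 1, 1]
(count[i] = number of elements equal to i)
Cumulative count: [0, 2, 2, 3, 4, 5, 5, 6, 7, 8]
Sorted: [1, 1, 3, 4, 5, 7, 8, 9]


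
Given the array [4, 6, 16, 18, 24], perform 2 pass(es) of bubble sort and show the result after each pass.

After pass 1: [4, 6, 16, 18, 24] (0 swaps)
After pass 2: [4, 6, 16, 18, 24] (0 swaps)
Total swaps: 0


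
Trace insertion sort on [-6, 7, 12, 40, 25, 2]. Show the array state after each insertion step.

First element -6 is already 'sorted'
Insert 7: shifted 0 elements -> [-6, 7, 12, 40, 25, 2]
Insert 12: shifted 0 elements -> [-6, 7, 12, 40, 25, 2]
Insert 40: shifted 0 elements -> [-6, 7, 12, 40, 25, 2]
Insert 25: shifted 1 elements -> [-6, 7, 12, 25, 40, 2]
Insert 2: shifted 4 elements -> [-6, 2, 7, 12, 25, 40]


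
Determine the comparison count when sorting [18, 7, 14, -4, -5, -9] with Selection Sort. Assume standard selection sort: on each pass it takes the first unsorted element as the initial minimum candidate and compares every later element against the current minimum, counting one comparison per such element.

Pass 1: scan indices 1..5 for the minimum = 5 comparison(s); min is -9, place at index 0 -> [-9, 7, 14, -4, -5, 18]
Pass 2: scan indices 2..5 for the minimum = 4 comparison(s); min is -5, place at index 1 -> [-9, -5, 14, -4, 7, 18]
Pass 3: scan indices 3..5 for the minimum = 3 comparison(s); min is -4, place at index 2 -> [-9, -5, -4, 14, 7, 18]
Pass 4: scan indices 4..5 for the minimum = 2 comparison(s); min is 7, place at index 3 -> [-9, -5, -4, 7, 14, 18]
Pass 5: scan indices 5..5 for the minimum = 1 comparison(s); min is 14, place at index 4 -> [-9, -5, -4, 7, 14, 18]
Selection sort always scans the whole unsorted suffix, so the count is (n-1) + (n-2) + ... + 1 = n(n-1)/2 = 6*5/2 = 15 regardless of the input order.
Total comparisons: 5 + 4 + 3 + 2 + 1 = 15


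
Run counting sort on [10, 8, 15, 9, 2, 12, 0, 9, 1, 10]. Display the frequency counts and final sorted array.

Count array: [1, 1, 1, 0, 0, 0, 0, 0, 1, 2, 2, 0, 1, 0, 0, 1]
(count[i] = number of elements equal to i)
Cumulative count: [1, 2, 3, 3, 3, 3, 3, 3, 4, 6, 8, 8, 9, 9, 9, 10]
Sorted: [0, 1, 2, 8, 9, 9, 10, 10, 12, 15]


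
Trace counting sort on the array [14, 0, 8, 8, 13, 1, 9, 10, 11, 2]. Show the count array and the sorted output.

Count array: [1, 1, 1, 0, 0, 0, 0, 0, 2, 1, 1, 1, 0, 1, 1]
(count[i] = number of elements equal to i)
Cumulative count: [1, 2, 3, 3, 3, 3, 3, 3, 5, 6, 7, 8, 8, 9, 10]
Sorted: [0, 1, 2, 8, 8, 9, 10, 11, 13, 14]


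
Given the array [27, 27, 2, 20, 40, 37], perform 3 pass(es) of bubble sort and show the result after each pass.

After pass 1: [27, 2, 20, 27, 37, 40] (3 swaps)
After pass 2: [2, 20, 27, 27, 37, 40] (2 swaps)
After pass 3: [2, 20, 27, 27, 37, 40] (0 swaps)
Total swaps: 5


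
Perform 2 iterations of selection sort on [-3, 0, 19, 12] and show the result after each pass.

Pass 1: Select minimum -3 at index 0, swap -> [-3, 0, 19, 12]
Pass 2: Select minimum 0 at index 1, swap -> [-3, 0, 19, 12]


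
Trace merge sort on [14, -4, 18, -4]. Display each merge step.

Divide and conquer:
  Merge [14] + [-4] -> [-4, 14]
  Merge [18] + [-4] -> [-4, 18]
  Merge [-4, 14] + [-4, 18] -> [-4, -4, 14, 18]


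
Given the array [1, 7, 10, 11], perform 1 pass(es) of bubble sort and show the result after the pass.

After pass 1: [1, 7, 10, 11] (0 swaps)
Total swaps: 0


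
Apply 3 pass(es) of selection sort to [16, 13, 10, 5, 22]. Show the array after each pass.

Pass 1: Select minimum 5 at index 3, swap -> [5, 13, 10, 16, 22]
Pass 2: Select minimum 10 at index 2, swap -> [5, 10, 13, 16, 22]
Pass 3: Select minimum 13 at index 2, swap -> [5, 10, 13, 16, 22]


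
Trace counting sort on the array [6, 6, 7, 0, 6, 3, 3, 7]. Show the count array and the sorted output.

Count array: [1, 0, 0, 2, 0, 0, 3, 2]
(count[i] = number of elements equal to i)
Cumulative count: [1, 1, 1, 3, 3, 3, 6, 8]
Sorted: [0, 3, 3, 6, 6, 6, 7, 7]


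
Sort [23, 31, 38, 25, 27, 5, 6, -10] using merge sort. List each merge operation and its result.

Divide and conquer:
  Merge [23] + [31] -> [23, 31]
  Merge [38] + [25] -> [25, 38]
  Merge [23, 31] + [25, 38] -> [23, 25, 31, 38]
  Merge [27] + [5] -> [5, 27]
  Merge [6] + [-10] -> [-10, 6]
  Merge [5, 27] + [-10, 6] -> [-10, 5, 6, 27]
  Merge [23, 25, 31, 38] + [-10, 5, 6, 27] -> [-10, 5, 6, 23, 25, 27, 31, 38]


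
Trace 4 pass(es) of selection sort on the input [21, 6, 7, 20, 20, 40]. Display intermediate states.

Pass 1: Select minimum 6 at index 1, swap -> [6, 21, 7, 20, 20, 40]
Pass 2: Select minimum 7 at index 2, swap -> [6, 7, 21, 20, 20, 40]
Pass 3: Select minimum 20 at index 3, swap -> [6, 7, 20, 21, 20, 40]
Pass 4: Select minimum 20 at index 4, swap -> [6, 7, 20, 20, 21, 40]


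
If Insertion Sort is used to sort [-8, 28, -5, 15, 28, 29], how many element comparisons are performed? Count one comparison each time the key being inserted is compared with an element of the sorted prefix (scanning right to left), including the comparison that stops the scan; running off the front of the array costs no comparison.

Insert 28: -8 <= 28 (stop) = 1 comparison(s) -> [-8, 28, -5, 15, 28, 29]
Insert -5: 28 > -5 (shift), -8 <= -5 (stop) = 2 comparison(s) -> [-8, -5, 28, 15, 28, 29]
Insert 15: 28 > 15 (shift), -5 <= 15 (stop) = 2 comparison(s) -> [-8, -5, 15, 28, 28, 29]
Insert 28: 28 <= 28 (stop) = 1 comparison(s) -> [-8, -5, 15, 28, 28, 29]
Insert 29: 28 <= 29 (stop) = 1 comparison(s) -> [-8, -5, 15, 28, 28, 29]
Total comparisons: 1 + 2 + 2 + 1 + 1 = 7


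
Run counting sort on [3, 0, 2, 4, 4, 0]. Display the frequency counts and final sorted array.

Count array: [2, 0, 1, 1, 2]
(count[i] = number of elements equal to i)
Cumulative count: [2, 2, 3, 4, 6]
Sorted: [0, 0, 2, 3, 4, 4]


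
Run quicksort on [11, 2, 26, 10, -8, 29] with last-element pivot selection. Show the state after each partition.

Partition 1: pivot=29 at index 5 -> [11, 2, 26, 10, -8, 29]
Partition 2: pivot=-8 at index 0 -> [-8, 2, 26, 10, 11, 29]
Partition 3: pivot=11 at index 3 -> [-8, 2, 10, 11, 26, 29]
Partition 4: pivot=10 at index 2 -> [-8, 2, 10, 11, 26, 29]


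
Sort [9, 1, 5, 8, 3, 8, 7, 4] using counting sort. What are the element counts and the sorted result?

Count array: [0, 1, 0, 1, 1, 1, 0, 1, 2, 1]
(count[i] = number of elements equal to i)
Cumulative count: [0, 1, 1, 2, 3, 4, 4, 5, 7, 8]
Sorted: [1, 3, 4, 5, 7, 8, 8, 9]


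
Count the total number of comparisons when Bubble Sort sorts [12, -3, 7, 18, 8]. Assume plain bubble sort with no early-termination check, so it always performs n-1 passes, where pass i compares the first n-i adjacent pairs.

Pass 1: compare adjacent pairs (0,1)..(3,4) = 4 comparison(s), 3 swap(s) -> [-3, 7, 12, 8, 18]
Pass 2: compare adjacent pairs (0,1)..(2,3) = 3 comparison(s), 1 swap(s) -> [-3, 7, 8, 12, 18]
Pass 3: compare adjacent pairs (0,1)..(1,2) = 2 comparison(s), 0 swap(s) -> [-3, 7, 8, 12, 18]
Pass 4: compare adjacent pairs (0,1)..(0,1) = 1 comparison(s), 0 swap(s) -> [-3, 7, 8, 12, 18]
Total comparisons: 4 + 3 + 2 + 1 = 10


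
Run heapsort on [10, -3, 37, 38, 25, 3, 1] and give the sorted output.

Build heap: [38, 25, 37, -3, 10, 3, 1]
Extract 38: [37, 25, 3, -3, 10, 1, 38]
Extract 37: [25, 10, 3, -3, 1, 37, 38]
Extract 25: [10, 1, 3, -3, 25, 37, 38]
Extract 10: [3, 1, -3, 10, 25, 37, 38]
Extract 3: [1, -3, 3, 10, 25, 37, 38]
Extract 1: [-3, 1, 3, 10, 25, 37, 38]


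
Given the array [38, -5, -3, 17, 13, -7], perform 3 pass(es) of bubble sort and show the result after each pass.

After pass 1: [-5, -3, 17, 13, -7, 38] (5 swaps)
After pass 2: [-5, -3, 13, -7, 17, 38] (2 swaps)
After pass 3: [-5, -3, -7, 13, 17, 38] (1 swaps)
Total swaps: 8


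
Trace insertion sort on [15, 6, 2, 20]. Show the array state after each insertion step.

First element 15 is already 'sorted'
Insert 6: shifted 1 elements -> [6, 15, 2, 20]
Insert 2: shifted 2 elements -> [2, 6, 15, 20]
Insert 20: shifted 0 elements -> [2, 6, 15, 20]


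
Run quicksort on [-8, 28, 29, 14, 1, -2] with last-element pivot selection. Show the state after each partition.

Partition 1: pivot=-2 at index 1 -> [-8, -2, 29, 14, 1, 28]
Partition 2: pivot=28 at index 4 -> [-8, -2, 14, 1, 28, 29]
Partition 3: pivot=1 at index 2 -> [-8, -2, 1, 14, 28, 29]


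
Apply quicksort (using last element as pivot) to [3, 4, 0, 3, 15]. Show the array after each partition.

Partition 1: pivot=15 at index 4 -> [3, 4, 0, 3, 15]
Partition 2: pivot=3 at index 2 -> [3, 0, 3, 4, 15]
Partition 3: pivot=0 at index 0 -> [0, 3, 3, 4, 15]


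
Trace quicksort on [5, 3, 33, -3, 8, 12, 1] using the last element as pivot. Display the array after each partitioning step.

Partition 1: pivot=1 at index 1 -> [-3, 1, 33, 5, 8, 12, 3]
Partition 2: pivot=3 at index 2 -> [-3, 1, 3, 5, 8, 12, 33]
Partition 3: pivot=33 at index 6 -> [-3, 1, 3, 5, 8, 12, 33]
Partition 4: pivot=12 at index 5 -> [-3, 1, 3, 5, 8, 12, 33]
Partition 5: pivot=8 at index 4 -> [-3, 1, 3, 5, 8, 12, 33]


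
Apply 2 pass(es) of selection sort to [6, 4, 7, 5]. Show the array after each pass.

Pass 1: Select minimum 4 at index 1, swap -> [4, 6, 7, 5]
Pass 2: Select minimum 5 at index 3, swap -> [4, 5, 7, 6]


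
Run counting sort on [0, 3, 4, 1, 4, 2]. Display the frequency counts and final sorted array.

Count array: [1, 1, 1, 1, 2]
(count[i] = number of elements equal to i)
Cumulative count: [1, 2, 3, 4, 6]
Sorted: [0, 1, 2, 3, 4, 4]


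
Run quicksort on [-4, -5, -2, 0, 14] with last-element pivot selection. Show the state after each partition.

Partition 1: pivot=14 at index 4 -> [-4, -5, -2, 0, 14]
Partition 2: pivot=0 at index 3 -> [-4, -5, -2, 0, 14]
Partition 3: pivot=-2 at index 2 -> [-4, -5, -2, 0, 14]
Partition 4: pivot=-5 at index 0 -> [-5, -4, -2, 0, 14]


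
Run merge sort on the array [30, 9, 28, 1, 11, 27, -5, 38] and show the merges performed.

Divide and conquer:
  Merge [30] + [9] -> [9, 30]
  Merge [28] + [1] -> [1, 28]
  Merge [9, 30] + [1, 28] -> [1, 9, 28, 30]
  Merge [11] + [27] -> [11, 27]
  Merge [-5] + [38] -> [-5, 38]
  Merge [11, 27] + [-5, 38] -> [-5, 11, 27, 38]
  Merge [1, 9, 28, 30] + [-5, 11, 27, 38] -> [-5, 1, 9, 11, 27, 28, 30, 38]


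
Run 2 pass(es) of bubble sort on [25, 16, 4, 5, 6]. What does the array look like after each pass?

After pass 1: [16, 4, 5, 6, 25] (4 swaps)
After pass 2: [4, 5, 6, 16, 25] (3 swaps)
Total swaps: 7


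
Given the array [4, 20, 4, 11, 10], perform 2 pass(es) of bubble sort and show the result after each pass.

After pass 1: [4, 4, 11, 10, 20] (3 swaps)
After pass 2: [4, 4, 10, 11, 20] (1 swaps)
Total swaps: 4


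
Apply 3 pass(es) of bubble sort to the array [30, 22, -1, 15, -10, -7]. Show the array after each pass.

After pass 1: [22, -1, 15, -10, -7, 30] (5 swaps)
After pass 2: [-1, 15, -10, -7, 22, 30] (4 swaps)
After pass 3: [-1, -10, -7, 15, 22, 30] (2 swaps)
Total swaps: 11


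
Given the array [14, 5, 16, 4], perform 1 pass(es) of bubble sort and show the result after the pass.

After pass 1: [5, 14, 4, 16] (2 swaps)
Total swaps: 2


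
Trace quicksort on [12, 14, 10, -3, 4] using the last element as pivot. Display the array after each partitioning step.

Partition 1: pivot=4 at index 1 -> [-3, 4, 10, 12, 14]
Partition 2: pivot=14 at index 4 -> [-3, 4, 10, 12, 14]
Partition 3: pivot=12 at index 3 -> [-3, 4, 10, 12, 14]


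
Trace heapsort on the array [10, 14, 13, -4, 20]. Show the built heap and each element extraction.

Build heap: [20, 14, 13, -4, 10]
Extract 20: [14, 10, 13, -4, 20]
Extract 14: [13, 10, -4, 14, 20]
Extract 13: [10, -4, 13, 14, 20]
Extract 10: [-4, 10, 13, 14, 20]


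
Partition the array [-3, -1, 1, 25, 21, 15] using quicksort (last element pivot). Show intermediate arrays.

Partition 1: pivot=15 at index 3 -> [-3, -1, 1, 15, 21, 25]
Partition 2: pivot=1 at index 2 -> [-3, -1, 1, 15, 21, 25]
Partition 3: pivot=-1 at index 1 -> [-3, -1, 1, 15, 21, 25]
Partition 4: pivot=25 at index 5 -> [-3, -1, 1, 15, 21, 25]


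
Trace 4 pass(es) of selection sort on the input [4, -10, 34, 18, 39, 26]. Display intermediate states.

Pass 1: Select minimum -10 at index 1, swap -> [-10, 4, 34, 18, 39, 26]
Pass 2: Select minimum 4 at index 1, swap -> [-10, 4, 34, 18, 39, 26]
Pass 3: Select minimum 18 at index 3, swap -> [-10, 4, 18, 34, 39, 26]
Pass 4: Select minimum 26 at index 5, swap -> [-10, 4, 18, 26, 39, 34]


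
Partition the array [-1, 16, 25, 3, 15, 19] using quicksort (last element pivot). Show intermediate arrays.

Partition 1: pivot=19 at index 4 -> [-1, 16, 3, 15, 19, 25]
Partition 2: pivot=15 at index 2 -> [-1, 3, 15, 16, 19, 25]
Partition 3: pivot=3 at index 1 -> [-1, 3, 15, 16, 19, 25]


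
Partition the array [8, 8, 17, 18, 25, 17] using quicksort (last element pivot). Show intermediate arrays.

Partition 1: pivot=17 at index 3 -> [8, 8, 17, 17, 25, 18]
Partition 2: pivot=17 at index 2 -> [8, 8, 17, 17, 25, 18]
Partition 3: pivot=8 at index 1 -> [8, 8, 17, 17, 25, 18]
Partition 4: pivot=18 at index 4 -> [8, 8, 17, 17, 18, 25]


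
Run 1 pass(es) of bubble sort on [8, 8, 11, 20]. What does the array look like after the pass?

After pass 1: [8, 8, 11, 20] (0 swaps)
Total swaps: 0


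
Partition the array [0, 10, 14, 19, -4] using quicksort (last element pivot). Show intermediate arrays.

Partition 1: pivot=-4 at index 0 -> [-4, 10, 14, 19, 0]
Partition 2: pivot=0 at index 1 -> [-4, 0, 14, 19, 10]
Partition 3: pivot=10 at index 2 -> [-4, 0, 10, 19, 14]
Partition 4: pivot=14 at index 3 -> [-4, 0, 10, 14, 19]


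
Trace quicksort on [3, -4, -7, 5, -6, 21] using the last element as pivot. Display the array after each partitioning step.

Partition 1: pivot=21 at index 5 -> [3, -4, -7, 5, -6, 21]
Partition 2: pivot=-6 at index 1 -> [-7, -6, 3, 5, -4, 21]
Partition 3: pivot=-4 at index 2 -> [-7, -6, -4, 5, 3, 21]
Partition 4: pivot=3 at index 3 -> [-7, -6, -4, 3, 5, 21]


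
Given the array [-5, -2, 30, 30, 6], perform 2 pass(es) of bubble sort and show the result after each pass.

After pass 1: [-5, -2, 30, 6, 30] (1 swaps)
After pass 2: [-5, -2, 6, 30, 30] (1 swaps)
Total swaps: 2


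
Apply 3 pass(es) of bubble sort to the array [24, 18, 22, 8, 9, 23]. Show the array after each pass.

After pass 1: [18, 22, 8, 9, 23, 24] (5 swaps)
After pass 2: [18, 8, 9, 22, 23, 24] (2 swaps)
After pass 3: [8, 9, 18, 22, 23, 24] (2 swaps)
Total swaps: 9


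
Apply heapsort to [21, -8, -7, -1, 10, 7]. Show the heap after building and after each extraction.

Build heap: [21, 10, 7, -1, -8, -7]
Extract 21: [10, -1, 7, -7, -8, 21]
Extract 10: [7, -1, -8, -7, 10, 21]
Extract 7: [-1, -7, -8, 7, 10, 21]
Extract -1: [-7, -8, -1, 7, 10, 21]
Extract -7: [-8, -7, -1, 7, 10, 21]


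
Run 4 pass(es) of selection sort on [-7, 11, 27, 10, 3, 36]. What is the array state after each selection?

Pass 1: Select minimum -7 at index 0, swap -> [-7, 11, 27, 10, 3, 36]
Pass 2: Select minimum 3 at index 4, swap -> [-7, 3, 27, 10, 11, 36]
Pass 3: Select minimum 10 at index 3, swap -> [-7, 3, 10, 27, 11, 36]
Pass 4: Select minimum 11 at index 4, swap -> [-7, 3, 10, 11, 27, 36]


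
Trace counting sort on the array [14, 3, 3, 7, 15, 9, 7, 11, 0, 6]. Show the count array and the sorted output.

Count array: [1, 0, 0, 2, 0, 0, 1, 2, 0, 1, 0, 1, 0, 0, 1, 1]
(count[i] = number of elements equal to i)
Cumulative count: [1, 1, 1, 3, 3, 3, 4, 6, 6, 7, 7, 8, 8, 8, 9, 10]
Sorted: [0, 3, 3, 6, 7, 7, 9, 11, 14, 15]


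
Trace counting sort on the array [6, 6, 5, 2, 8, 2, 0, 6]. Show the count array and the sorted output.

Count array: [1, 0, 2, 0, 0, 1, 3, 0, 1]
(count[i] = number of elements equal to i)
Cumulative count: [1, 1, 3, 3, 3, 4, 7, 7, 8]
Sorted: [0, 2, 2, 5, 6, 6, 6, 8]


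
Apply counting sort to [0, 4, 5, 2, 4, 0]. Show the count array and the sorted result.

Count array: [2, 0, 1, 0, 2, 1]
(count[i] = number of elements equal to i)
Cumulative count: [2, 2, 3, 3, 5, 6]
Sorted: [0, 0, 2, 4, 4, 5]


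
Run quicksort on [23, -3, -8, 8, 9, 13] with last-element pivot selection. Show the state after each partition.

Partition 1: pivot=13 at index 4 -> [-3, -8, 8, 9, 13, 23]
Partition 2: pivot=9 at index 3 -> [-3, -8, 8, 9, 13, 23]
Partition 3: pivot=8 at index 2 -> [-3, -8, 8, 9, 13, 23]
Partition 4: pivot=-8 at index 0 -> [-8, -3, 8, 9, 13, 23]


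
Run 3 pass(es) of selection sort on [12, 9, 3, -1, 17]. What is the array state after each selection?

Pass 1: Select minimum -1 at index 3, swap -> [-1, 9, 3, 12, 17]
Pass 2: Select minimum 3 at index 2, swap -> [-1, 3, 9, 12, 17]
Pass 3: Select minimum 9 at index 2, swap -> [-1, 3, 9, 12, 17]


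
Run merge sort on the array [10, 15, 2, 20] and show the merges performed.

Divide and conquer:
  Merge [10] + [15] -> [10, 15]
  Merge [2] + [20] -> [2, 20]
  Merge [10, 15] + [2, 20] -> [2, 10, 15, 20]


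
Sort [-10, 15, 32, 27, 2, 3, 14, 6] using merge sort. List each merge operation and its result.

Divide and conquer:
  Merge [-10] + [15] -> [-10, 15]
  Merge [32] + [27] -> [27, 32]
  Merge [-10, 15] + [27, 32] -> [-10, 15, 27, 32]
  Merge [2] + [3] -> [2, 3]
  Merge [14] + [6] -> [6, 14]
  Merge [2, 3] + [6, 14] -> [2, 3, 6, 14]
  Merge [-10, 15, 27, 32] + [2, 3, 6, 14] -> [-10, 2, 3, 6, 14, 15, 27, 32]


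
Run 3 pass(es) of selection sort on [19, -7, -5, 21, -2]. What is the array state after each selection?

Pass 1: Select minimum -7 at index 1, swap -> [-7, 19, -5, 21, -2]
Pass 2: Select minimum -5 at index 2, swap -> [-7, -5, 19, 21, -2]
Pass 3: Select minimum -2 at index 4, swap -> [-7, -5, -2, 21, 19]


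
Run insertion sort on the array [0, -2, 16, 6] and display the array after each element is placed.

First element 0 is already 'sorted'
Insert -2: shifted 1 elements -> [-2, 0, 16, 6]
Insert 16: shifted 0 elements -> [-2, 0, 16, 6]
Insert 6: shifted 1 elements -> [-2, 0, 6, 16]


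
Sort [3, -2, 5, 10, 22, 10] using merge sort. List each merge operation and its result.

Divide and conquer:
  Merge [-2] + [5] -> [-2, 5]
  Merge [3] + [-2, 5] -> [-2, 3, 5]
  Merge [22] + [10] -> [10, 22]
  Merge [10] + [10, 22] -> [10, 10, 22]
  Merge [-2, 3, 5] + [10, 10, 22] -> [-2, 3, 5, 10, 10, 22]


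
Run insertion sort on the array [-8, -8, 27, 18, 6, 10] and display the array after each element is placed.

First element -8 is already 'sorted'
Insert -8: shifted 0 elements -> [-8, -8, 27, 18, 6, 10]
Insert 27: shifted 0 elements -> [-8, -8, 27, 18, 6, 10]
Insert 18: shifted 1 elements -> [-8, -8, 18, 27, 6, 10]
Insert 6: shifted 2 elements -> [-8, -8, 6, 18, 27, 10]
Insert 10: shifted 2 elements -> [-8, -8, 6, 10, 18, 27]


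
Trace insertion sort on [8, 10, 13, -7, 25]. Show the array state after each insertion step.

First element 8 is already 'sorted'
Insert 10: shifted 0 elements -> [8, 10, 13, -7, 25]
Insert 13: shifted 0 elements -> [8, 10, 13, -7, 25]
Insert -7: shifted 3 elements -> [-7, 8, 10, 13, 25]
Insert 25: shifted 0 elements -> [-7, 8, 10, 13, 25]


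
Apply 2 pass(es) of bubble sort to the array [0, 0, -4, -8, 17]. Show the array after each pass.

After pass 1: [0, -4, -8, 0, 17] (2 swaps)
After pass 2: [-4, -8, 0, 0, 17] (2 swaps)
Total swaps: 4


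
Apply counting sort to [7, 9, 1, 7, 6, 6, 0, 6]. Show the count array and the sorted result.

Count array: [1, 1, 0, 0, 0, 0, 3, 2, 0, 1]
(count[i] = number of elements equal to i)
Cumulative count: [1, 2, 2, 2, 2, 2, 5, 7, 7, 8]
Sorted: [0, 1, 6, 6, 6, 7, 7, 9]


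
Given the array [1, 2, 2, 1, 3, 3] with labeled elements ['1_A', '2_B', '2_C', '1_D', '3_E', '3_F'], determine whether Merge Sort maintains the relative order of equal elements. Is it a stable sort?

Trace Merge Sort on the labeled array (the key is the number; the letter only tracks identity):
  Merge [2_B] + [2_C] -> [2_B, 2_C]
  Merge [1_A] + [2_B, 2_C] -> [1_A, 2_B, 2_C]
  Merge [3_E] + [3_F] -> [3_E, 3_F]
  Merge [1_D] + [3_E, 3_F] -> [1_D, 3_E, 3_F]
  Merge [1_A, 2_B, 2_C] + [1_D, 3_E, 3_F] -> [1_A, 1_D, 2_B, 2_C, 3_E, 3_F]
Final order: [1_A, 1_D, 2_B, 2_C, 3_E, 3_F]
Equal keys:
  value 1: originally 1_A, 1_D; after sorting 1_A, 1_D -> order preserved
  value 2: originally 2_B, 2_C; after sorting 2_B, 2_C -> order preserved
  value 3: originally 3_E, 3_F; after sorting 3_E, 3_F -> order preserved
All equal keys kept their original relative order. Merge Sort is stable: when the heads of the two halves are equal the merge takes from the left half first.
Answer: Stable


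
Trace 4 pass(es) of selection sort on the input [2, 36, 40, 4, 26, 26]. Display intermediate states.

Pass 1: Select minimum 2 at index 0, swap -> [2, 36, 40, 4, 26, 26]
Pass 2: Select minimum 4 at index 3, swap -> [2, 4, 40, 36, 26, 26]
Pass 3: Select minimum 26 at index 4, swap -> [2, 4, 26, 36, 40, 26]
Pass 4: Select minimum 26 at index 5, swap -> [2, 4, 26, 26, 40, 36]


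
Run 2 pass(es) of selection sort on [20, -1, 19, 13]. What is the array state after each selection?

Pass 1: Select minimum -1 at index 1, swap -> [-1, 20, 19, 13]
Pass 2: Select minimum 13 at index 3, swap -> [-1, 13, 19, 20]


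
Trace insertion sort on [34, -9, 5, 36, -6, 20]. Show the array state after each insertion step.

First element 34 is already 'sorted'
Insert -9: shifted 1 elements -> [-9, 34, 5, 36, -6, 20]
Insert 5: shifted 1 elements -> [-9, 5, 34, 36, -6, 20]
Insert 36: shifted 0 elements -> [-9, 5, 34, 36, -6, 20]
Insert -6: shifted 3 elements -> [-9, -6, 5, 34, 36, 20]
Insert 20: shifted 2 elements -> [-9, -6, 5, 20, 34, 36]


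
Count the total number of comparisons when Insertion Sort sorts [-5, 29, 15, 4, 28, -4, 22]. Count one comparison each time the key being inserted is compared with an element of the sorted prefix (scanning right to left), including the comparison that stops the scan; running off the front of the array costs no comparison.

Insert 29: -5 <= 29 (stop) = 1 comparison(s) -> [-5, 29, 15, 4, 28, -4, 22]
Insert 15: 29 > 15 (shift), -5 <= 15 (stop) = 2 comparison(s) -> [-5, 15, 29, 4, 28, -4, 22]
Insert 4: 29 > 4 (shift), 15 > 4 (shift), -5 <= 4 (stop) = 3 comparison(s) -> [-5, 4, 15, 29, 28, -4, 22]
Insert 28: 29 > 28 (shift), 15 <= 28 (stop) = 2 comparison(s) -> [-5, 4, 15, 28, 29, -4, 22]
Insert -4: 29 > -4 (shift), 28 > -4 (shift), 15 > -4 (shift), 4 > -4 (shift), -5 <= -4 (stop) = 5 comparison(s) -> [-5, -4, 4, 15, 28, 29, 22]
Insert 22: 29 > 22 (shift), 28 > 22 (shift), 15 <= 22 (stop) = 3 comparison(s) -> [-5, -4, 4, 15, 22, 28, 29]
Total comparisons: 1 + 2 + 3 + 2 + 5 + 3 = 16


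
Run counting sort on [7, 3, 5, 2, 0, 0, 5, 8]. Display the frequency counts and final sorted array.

Count array: [2, 0, 1, 1, 0, 2, 0, 1, 1]
(count[i] = number of elements equal to i)
Cumulative count: [2, 2, 3, 4, 4, 6, 6, 7, 8]
Sorted: [0, 0, 2, 3, 5, 5, 7, 8]


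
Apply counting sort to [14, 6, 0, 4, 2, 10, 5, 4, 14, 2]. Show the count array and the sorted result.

Count array: [1, 0, 2, 0, 2, 1, 1, 0, 0, 0, 1, 0, 0, 0, 2]
(count[i] = number of elements equal to i)
Cumulative count: [1, 1, 3, 3, 5, 6, 7, 7, 7, 7, 8, 8, 8, 8, 10]
Sorted: [0, 2, 2, 4, 4, 5, 6, 10, 14, 14]


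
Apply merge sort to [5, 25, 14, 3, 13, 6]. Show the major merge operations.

Divide and conquer:
  Merge [25] + [14] -> [14, 25]
  Merge [5] + [14, 25] -> [5, 14, 25]
  Merge [13] + [6] -> [6, 13]
  Merge [3] + [6, 13] -> [3, 6, 13]
  Merge [5, 14, 25] + [3, 6, 13] -> [3, 5, 6, 13, 14, 25]


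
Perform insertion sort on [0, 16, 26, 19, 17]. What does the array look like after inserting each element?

First element 0 is already 'sorted'
Insert 16: shifted 0 elements -> [0, 16, 26, 19, 17]
Insert 26: shifted 0 elements -> [0, 16, 26, 19, 17]
Insert 19: shifted 1 elements -> [0, 16, 19, 26, 17]
Insert 17: shifted 2 elements -> [0, 16, 17, 19, 26]


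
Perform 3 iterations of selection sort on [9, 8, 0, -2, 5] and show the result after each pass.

Pass 1: Select minimum -2 at index 3, swap -> [-2, 8, 0, 9, 5]
Pass 2: Select minimum 0 at index 2, swap -> [-2, 0, 8, 9, 5]
Pass 3: Select minimum 5 at index 4, swap -> [-2, 0, 5, 9, 8]


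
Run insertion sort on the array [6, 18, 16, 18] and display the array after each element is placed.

First element 6 is already 'sorted'
Insert 18: shifted 0 elements -> [6, 18, 16, 18]
Insert 16: shifted 1 elements -> [6, 16, 18, 18]
Insert 18: shifted 0 elements -> [6, 16, 18, 18]


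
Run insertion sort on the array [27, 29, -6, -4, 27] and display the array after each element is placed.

First element 27 is already 'sorted'
Insert 29: shifted 0 elements -> [27, 29, -6, -4, 27]
Insert -6: shifted 2 elements -> [-6, 27, 29, -4, 27]
Insert -4: shifted 2 elements -> [-6, -4, 27, 29, 27]
Insert 27: shifted 1 elements -> [-6, -4, 27, 27, 29]


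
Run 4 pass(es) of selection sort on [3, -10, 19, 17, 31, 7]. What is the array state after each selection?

Pass 1: Select minimum -10 at index 1, swap -> [-10, 3, 19, 17, 31, 7]
Pass 2: Select minimum 3 at index 1, swap -> [-10, 3, 19, 17, 31, 7]
Pass 3: Select minimum 7 at index 5, swap -> [-10, 3, 7, 17, 31, 19]
Pass 4: Select minimum 17 at index 3, swap -> [-10, 3, 7, 17, 31, 19]


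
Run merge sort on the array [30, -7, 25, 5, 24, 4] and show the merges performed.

Divide and conquer:
  Merge [-7] + [25] -> [-7, 25]
  Merge [30] + [-7, 25] -> [-7, 25, 30]
  Merge [24] + [4] -> [4, 24]
  Merge [5] + [4, 24] -> [4, 5, 24]
  Merge [-7, 25, 30] + [4, 5, 24] -> [-7, 4, 5, 24, 25, 30]


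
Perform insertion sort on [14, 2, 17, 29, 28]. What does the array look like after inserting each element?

First element 14 is already 'sorted'
Insert 2: shifted 1 elements -> [2, 14, 17, 29, 28]
Insert 17: shifted 0 elements -> [2, 14, 17, 29, 28]
Insert 29: shifted 0 elements -> [2, 14, 17, 29, 28]
Insert 28: shifted 1 elements -> [2, 14, 17, 28, 29]


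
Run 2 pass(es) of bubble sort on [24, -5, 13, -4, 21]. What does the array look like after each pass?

After pass 1: [-5, 13, -4, 21, 24] (4 swaps)
After pass 2: [-5, -4, 13, 21, 24] (1 swaps)
Total swaps: 5


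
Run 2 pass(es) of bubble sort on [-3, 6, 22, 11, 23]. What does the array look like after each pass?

After pass 1: [-3, 6, 11, 22, 23] (1 swaps)
After pass 2: [-3, 6, 11, 22, 23] (0 swaps)
Total swaps: 1


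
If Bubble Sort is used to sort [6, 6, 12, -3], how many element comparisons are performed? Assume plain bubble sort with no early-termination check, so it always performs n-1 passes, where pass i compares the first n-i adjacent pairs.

Pass 1: compare adjacent pairs (0,1)..(2,3) = 3 comparison(s), 1 swap(s) -> [6, 6, -3, 12]
Pass 2: compare adjacent pairs (0,1)..(1,2) = 2 comparison(s), 1 swap(s) -> [6, -3, 6, 12]
Pass 3: compare adjacent pairs (0,1)..(0,1) = 1 comparison(s), 1 swap(s) -> [-3, 6, 6, 12]
Total comparisons: 3 + 2 + 1 = 6


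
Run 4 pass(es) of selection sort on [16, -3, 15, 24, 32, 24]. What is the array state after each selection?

Pass 1: Select minimum -3 at index 1, swap -> [-3, 16, 15, 24, 32, 24]
Pass 2: Select minimum 15 at index 2, swap -> [-3, 15, 16, 24, 32, 24]
Pass 3: Select minimum 16 at index 2, swap -> [-3, 15, 16, 24, 32, 24]
Pass 4: Select minimum 24 at index 3, swap -> [-3, 15, 16, 24, 32, 24]


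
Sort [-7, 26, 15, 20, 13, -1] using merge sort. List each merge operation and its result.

Divide and conquer:
  Merge [26] + [15] -> [15, 26]
  Merge [-7] + [15, 26] -> [-7, 15, 26]
  Merge [13] + [-1] -> [-1, 13]
  Merge [20] + [-1, 13] -> [-1, 13, 20]
  Merge [-7, 15, 26] + [-1, 13, 20] -> [-7, -1, 13, 15, 20, 26]


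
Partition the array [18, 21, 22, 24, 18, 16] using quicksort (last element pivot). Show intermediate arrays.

Partition 1: pivot=16 at index 0 -> [16, 21, 22, 24, 18, 18]
Partition 2: pivot=18 at index 2 -> [16, 18, 18, 24, 21, 22]
Partition 3: pivot=22 at index 4 -> [16, 18, 18, 21, 22, 24]


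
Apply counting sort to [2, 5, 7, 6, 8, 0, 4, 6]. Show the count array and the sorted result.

Count array: [1, 0, 1, 0, 1, 1, 2, 1, 1]
(count[i] = number of elements equal to i)
Cumulative count: [1, 1, 2, 2, 3, 4, 6, 7, 8]
Sorted: [0, 2, 4, 5, 6, 6, 7, 8]


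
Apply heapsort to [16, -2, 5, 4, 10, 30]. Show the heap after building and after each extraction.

Build heap: [30, 10, 16, 4, -2, 5]
Extract 30: [16, 10, 5, 4, -2, 30]
Extract 16: [10, 4, 5, -2, 16, 30]
Extract 10: [5, 4, -2, 10, 16, 30]
Extract 5: [4, -2, 5, 10, 16, 30]
Extract 4: [-2, 4, 5, 10, 16, 30]


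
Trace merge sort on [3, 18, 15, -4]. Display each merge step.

Divide and conquer:
  Merge [3] + [18] -> [3, 18]
  Merge [15] + [-4] -> [-4, 15]
  Merge [3, 18] + [-4, 15] -> [-4, 3, 15, 18]


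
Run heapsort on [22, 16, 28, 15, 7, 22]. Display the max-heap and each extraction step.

Build heap: [28, 16, 22, 15, 7, 22]
Extract 28: [22, 16, 22, 15, 7, 28]
Extract 22: [22, 16, 7, 15, 22, 28]
Extract 22: [16, 15, 7, 22, 22, 28]
Extract 16: [15, 7, 16, 22, 22, 28]
Extract 15: [7, 15, 16, 22, 22, 28]


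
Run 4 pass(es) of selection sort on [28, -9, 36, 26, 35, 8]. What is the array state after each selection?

Pass 1: Select minimum -9 at index 1, swap -> [-9, 28, 36, 26, 35, 8]
Pass 2: Select minimum 8 at index 5, swap -> [-9, 8, 36, 26, 35, 28]
Pass 3: Select minimum 26 at index 3, swap -> [-9, 8, 26, 36, 35, 28]
Pass 4: Select minimum 28 at index 5, swap -> [-9, 8, 26, 28, 35, 36]


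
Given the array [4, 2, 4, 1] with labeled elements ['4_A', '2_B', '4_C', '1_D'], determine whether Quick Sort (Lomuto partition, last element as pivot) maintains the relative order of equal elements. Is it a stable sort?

Trace Quick Sort on the labeled array (the key is the number; the letter only tracks identity):
  Partition indices 0..3 around pivot 1_D -> [1_D, 2_B, 4_C, 4_A]
  Partition indices 1..3 around pivot 4_A -> [1_D, 2_B, 4_C, 4_A]
  Partition indices 1..2 around pivot 4_C -> [1_D, 2_B, 4_C, 4_A]
Final order: [1_D, 2_B, 4_C, 4_A]
Equal keys:
  value 4: originally 4_A, 4_C; after sorting 4_C, 4_A -> order changed
Equal keys were reordered, so Quick Sort is not stable: partition swaps elements across long distances and can reorder equal keys. (One such input is enough; an unstable sort may happen to preserve order on other inputs, but it gives no guarantee.)
Answer: Not stable


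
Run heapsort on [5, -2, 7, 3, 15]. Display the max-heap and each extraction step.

Build heap: [15, 5, 7, 3, -2]
Extract 15: [7, 5, -2, 3, 15]
Extract 7: [5, 3, -2, 7, 15]
Extract 5: [3, -2, 5, 7, 15]
Extract 3: [-2, 3, 5, 7, 15]


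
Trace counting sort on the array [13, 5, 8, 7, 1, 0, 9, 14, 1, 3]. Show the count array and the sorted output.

Count array: [1, 2, 0, 1, 0, 1, 0, 1, 1, 1, 0, 0, 0, 1, 1]
(count[i] = number of elements equal to i)
Cumulative count: [1, 3, 3, 4, 4, 5, 5, 6, 7, 8, 8, 8, 8, 9, 10]
Sorted: [0, 1, 1, 3, 5, 7, 8, 9, 13, 14]


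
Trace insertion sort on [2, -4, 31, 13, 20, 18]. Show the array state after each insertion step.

First element 2 is already 'sorted'
Insert -4: shifted 1 elements -> [-4, 2, 31, 13, 20, 18]
Insert 31: shifted 0 elements -> [-4, 2, 31, 13, 20, 18]
Insert 13: shifted 1 elements -> [-4, 2, 13, 31, 20, 18]
Insert 20: shifted 1 elements -> [-4, 2, 13, 20, 31, 18]
Insert 18: shifted 2 elements -> [-4, 2, 13, 18, 20, 31]


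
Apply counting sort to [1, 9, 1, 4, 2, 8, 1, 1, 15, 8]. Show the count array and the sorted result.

Count array: [0, 4, 1, 0, 1, 0, 0, 0, 2, 1, 0, 0, 0, 0, 0, 1]
(count[i] = number of elements equal to i)
Cumulative count: [0, 4, 5, 5, 6, 6, 6, 6, 8, 9, 9, 9, 9, 9, 9, 10]
Sorted: [1, 1, 1, 1, 2, 4, 8, 8, 9, 15]


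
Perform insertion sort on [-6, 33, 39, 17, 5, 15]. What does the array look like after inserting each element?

First element -6 is already 'sorted'
Insert 33: shifted 0 elements -> [-6, 33, 39, 17, 5, 15]
Insert 39: shifted 0 elements -> [-6, 33, 39, 17, 5, 15]
Insert 17: shifted 2 elements -> [-6, 17, 33, 39, 5, 15]
Insert 5: shifted 3 elements -> [-6, 5, 17, 33, 39, 15]
Insert 15: shifted 3 elements -> [-6, 5, 15, 17, 33, 39]


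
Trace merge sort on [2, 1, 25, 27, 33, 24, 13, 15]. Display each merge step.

Divide and conquer:
  Merge [2] + [1] -> [1, 2]
  Merge [25] + [27] -> [25, 27]
  Merge [1, 2] + [25, 27] -> [1, 2, 25, 27]
  Merge [33] + [24] -> [24, 33]
  Merge [13] + [15] -> [13, 15]
  Merge [24, 33] + [13, 15] -> [13, 15, 24, 33]
  Merge [1, 2, 25, 27] + [13, 15, 24, 33] -> [1, 2, 13, 15, 24, 25, 27, 33]


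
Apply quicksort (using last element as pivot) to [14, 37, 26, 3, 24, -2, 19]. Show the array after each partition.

Partition 1: pivot=19 at index 3 -> [14, 3, -2, 19, 24, 26, 37]
Partition 2: pivot=-2 at index 0 -> [-2, 3, 14, 19, 24, 26, 37]
Partition 3: pivot=14 at index 2 -> [-2, 3, 14, 19, 24, 26, 37]
Partition 4: pivot=37 at index 6 -> [-2, 3, 14, 19, 24, 26, 37]
Partition 5: pivot=26 at index 5 -> [-2, 3, 14, 19, 24, 26, 37]


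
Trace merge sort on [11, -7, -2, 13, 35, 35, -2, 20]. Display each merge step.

Divide and conquer:
  Merge [11] + [-7] -> [-7, 11]
  Merge [-2] + [13] -> [-2, 13]
  Merge [-7, 11] + [-2, 13] -> [-7, -2, 11, 13]
  Merge [35] + [35] -> [35, 35]
  Merge [-2] + [20] -> [-2, 20]
  Merge [35, 35] + [-2, 20] -> [-2, 20, 35, 35]
  Merge [-7, -2, 11, 13] + [-2, 20, 35, 35] -> [-7, -2, -2, 11, 13, 20, 35, 35]


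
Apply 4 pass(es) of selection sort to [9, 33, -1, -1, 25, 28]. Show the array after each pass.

Pass 1: Select minimum -1 at index 2, swap -> [-1, 33, 9, -1, 25, 28]
Pass 2: Select minimum -1 at index 3, swap -> [-1, -1, 9, 33, 25, 28]
Pass 3: Select minimum 9 at index 2, swap -> [-1, -1, 9, 33, 25, 28]
Pass 4: Select minimum 25 at index 4, swap -> [-1, -1, 9, 25, 33, 28]


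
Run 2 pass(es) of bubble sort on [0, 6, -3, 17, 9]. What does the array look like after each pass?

After pass 1: [0, -3, 6, 9, 17] (2 swaps)
After pass 2: [-3, 0, 6, 9, 17] (1 swaps)
Total swaps: 3


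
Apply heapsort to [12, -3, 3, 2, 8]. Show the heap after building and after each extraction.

Build heap: [12, 8, 3, 2, -3]
Extract 12: [8, 2, 3, -3, 12]
Extract 8: [3, 2, -3, 8, 12]
Extract 3: [2, -3, 3, 8, 12]
Extract 2: [-3, 2, 3, 8, 12]


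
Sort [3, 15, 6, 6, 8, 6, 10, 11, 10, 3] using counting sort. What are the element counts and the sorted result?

Count array: [0, 0, 0, 2, 0, 0, 3, 0, 1, 0, 2, 1, 0, 0, 0, 1]
(count[i] = number of elements equal to i)
Cumulative count: [0, 0, 0, 2, 2, 2, 5, 5, 6, 6, 8, 9, 9, 9, 9, 10]
Sorted: [3, 3, 6, 6, 6, 8, 10, 10, 11, 15]


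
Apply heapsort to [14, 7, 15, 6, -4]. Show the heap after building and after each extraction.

Build heap: [15, 7, 14, 6, -4]
Extract 15: [14, 7, -4, 6, 15]
Extract 14: [7, 6, -4, 14, 15]
Extract 7: [6, -4, 7, 14, 15]
Extract 6: [-4, 6, 7, 14, 15]


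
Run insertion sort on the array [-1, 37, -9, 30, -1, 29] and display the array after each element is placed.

First element -1 is already 'sorted'
Insert 37: shifted 0 elements -> [-1, 37, -9, 30, -1, 29]
Insert -9: shifted 2 elements -> [-9, -1, 37, 30, -1, 29]
Insert 30: shifted 1 elements -> [-9, -1, 30, 37, -1, 29]
Insert -1: shifted 2 elements -> [-9, -1, -1, 30, 37, 29]
Insert 29: shifted 2 elements -> [-9, -1, -1, 29, 30, 37]


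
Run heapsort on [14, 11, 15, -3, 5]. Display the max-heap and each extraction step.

Build heap: [15, 11, 14, -3, 5]
Extract 15: [14, 11, 5, -3, 15]
Extract 14: [11, -3, 5, 14, 15]
Extract 11: [5, -3, 11, 14, 15]
Extract 5: [-3, 5, 11, 14, 15]


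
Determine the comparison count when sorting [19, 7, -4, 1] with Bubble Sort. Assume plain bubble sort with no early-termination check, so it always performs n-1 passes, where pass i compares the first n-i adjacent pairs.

Pass 1: compare adjacent pairs (0,1)..(2,3) = 3 comparison(s), 3 swap(s) -> [7, -4, 1, 19]
Pass 2: compare adjacent pairs (0,1)..(1,2) = 2 comparison(s), 2 swap(s) -> [-4, 1, 7, 19]
Pass 3: compare adjacent pairs (0,1)..(0,1) = 1 comparison(s), 0 swap(s) -> [-4, 1, 7, 19]
Total comparisons: 3 + 2 + 1 = 6


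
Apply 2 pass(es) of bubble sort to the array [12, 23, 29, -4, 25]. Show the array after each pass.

After pass 1: [12, 23, -4, 25, 29] (2 swaps)
After pass 2: [12, -4, 23, 25, 29] (1 swaps)
Total swaps: 3


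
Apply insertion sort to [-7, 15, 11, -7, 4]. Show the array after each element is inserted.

First element -7 is already 'sorted'
Insert 15: shifted 0 elements -> [-7, 15, 11, -7, 4]
Insert 11: shifted 1 elements -> [-7, 11, 15, -7, 4]
Insert -7: shifted 2 elements -> [-7, -7, 11, 15, 4]
Insert 4: shifted 2 elements -> [-7, -7, 4, 11, 15]


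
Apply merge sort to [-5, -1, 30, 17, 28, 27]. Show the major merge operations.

Divide and conquer:
  Merge [-1] + [30] -> [-1, 30]
  Merge [-5] + [-1, 30] -> [-5, -1, 30]
  Merge [28] + [27] -> [27, 28]
  Merge [17] + [27, 28] -> [17, 27, 28]
  Merge [-5, -1, 30] + [17, 27, 28] -> [-5, -1, 17, 27, 28, 30]


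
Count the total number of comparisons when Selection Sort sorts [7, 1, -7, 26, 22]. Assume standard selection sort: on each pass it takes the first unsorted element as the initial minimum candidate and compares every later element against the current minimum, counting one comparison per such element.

Pass 1: scan indices 1..4 for the minimum = 4 comparison(s); min is -7, place at index 0 -> [-7, 1, 7, 26, 22]
Pass 2: scan indices 2..4 for the minimum = 3 comparison(s); min is 1, place at index 1 -> [-7, 1, 7, 26, 22]
Pass 3: scan indices 3..4 for the minimum = 2 comparison(s); min is 7, place at index 2 -> [-7, 1, 7, 26, 22]
Pass 4: scan indices 4..4 for the minimum = 1 comparison(s); min is 22, place at index 3 -> [-7, 1, 7, 22, 26]
Selection sort always scans the whole unsorted suffix, so the count is (n-1) + (n-2) + ... + 1 = n(n-1)/2 = 5*4/2 = 10 regardless of the input order.
Total comparisons: 4 + 3 + 2 + 1 = 10


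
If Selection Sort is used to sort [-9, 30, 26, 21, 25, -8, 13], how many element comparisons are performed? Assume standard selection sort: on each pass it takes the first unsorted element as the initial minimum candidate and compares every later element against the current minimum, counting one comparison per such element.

Pass 1: scan indices 1..6 for the minimum = 6 comparison(s); min is -9, place at index 0 -> [-9, 30, 26, 21, 25, -8, 13]
Pass 2: scan indices 2..6 for the minimum = 5 comparison(s); min is -8, place at index 1 -> [-9, -8, 26, 21, 25, 30, 13]
Pass 3: scan indices 3..6 for the minimum = 4 comparison(s); min is 13, place at index 2 -> [-9, -8, 13, 21, 25, 30, 26]
Pass 4: scan indices 4..6 for the minimum = 3 comparison(s); min is 21, place at index 3 -> [-9, -8, 13, 21, 25, 30, 26]
Pass 5: scan indices 5..6 for the minimum = 2 comparison(s); min is 25, place at index 4 -> [-9, -8, 13, 21, 25, 30, 26]
Pass 6: scan indices 6..6 for the minimum = 1 comparison(s); min is 26, place at index 5 -> [-9, -8, 13, 21, 25, 26, 30]
Selection sort always scans the whole unsorted suffix, so the count is (n-1) + (n-2) + ... + 1 = n(n-1)/2 = 7*6/2 = 21 regardless of the input order.
Total comparisons: 6 + 5 + 4 + 3 + 2 + 1 = 21


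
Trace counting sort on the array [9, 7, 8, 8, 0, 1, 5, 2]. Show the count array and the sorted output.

Count array: [1, 1, 1, 0, 0, 1, 0, 1, 2, 1]
(count[i] = number of elements equal to i)
Cumulative count: [1, 2, 3, 3, 3, 4, 4, 5, 7, 8]
Sorted: [0, 1, 2, 5, 7, 8, 8, 9]
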